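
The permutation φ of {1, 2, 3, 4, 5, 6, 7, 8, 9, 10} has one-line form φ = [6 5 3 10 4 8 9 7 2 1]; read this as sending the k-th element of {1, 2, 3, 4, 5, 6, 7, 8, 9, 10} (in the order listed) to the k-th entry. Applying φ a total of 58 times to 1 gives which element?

Tracing 1 → 6 → … returns to 1 after 9 steps, so 1 lies in a 9-cycle (1 6 8 7 9 2 5 4 10).
Powers repeat with period 9 on this cycle, and 58 mod 9 = 4, so φ^58(1) = φ^4(1).
Stepping 4 places around the cycle: 1 → 6 → 8 → 7 → 9.

9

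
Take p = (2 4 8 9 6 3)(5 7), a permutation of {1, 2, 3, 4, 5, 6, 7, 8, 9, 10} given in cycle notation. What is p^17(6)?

6 lies in the 6-cycle (2 4 8 9 6 3).
Powers repeat with period 6 on this cycle, and 17 mod 6 = 5, so p^17(6) = p^5(6).
Stepping 5 places around the cycle: 6 → 3 → 2 → 4 → 8 → 9.

9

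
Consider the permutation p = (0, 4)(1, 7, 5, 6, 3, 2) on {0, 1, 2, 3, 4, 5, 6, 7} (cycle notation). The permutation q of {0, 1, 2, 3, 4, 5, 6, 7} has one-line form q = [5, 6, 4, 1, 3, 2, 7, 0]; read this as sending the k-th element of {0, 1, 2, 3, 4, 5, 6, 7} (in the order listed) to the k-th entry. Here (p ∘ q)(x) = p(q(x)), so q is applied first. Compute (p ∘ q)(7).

First apply q: q(7) = 0, then p(0) = 4. Thus (p ∘ q)(7) = 4.

4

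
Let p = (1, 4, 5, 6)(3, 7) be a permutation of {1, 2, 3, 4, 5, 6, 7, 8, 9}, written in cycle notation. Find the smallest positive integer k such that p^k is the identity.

4

The cycle type of p is (4, 2, 1, 1, 1).
The order of p is the least common multiple of its cycle lengths: lcm(4, 2) = 4.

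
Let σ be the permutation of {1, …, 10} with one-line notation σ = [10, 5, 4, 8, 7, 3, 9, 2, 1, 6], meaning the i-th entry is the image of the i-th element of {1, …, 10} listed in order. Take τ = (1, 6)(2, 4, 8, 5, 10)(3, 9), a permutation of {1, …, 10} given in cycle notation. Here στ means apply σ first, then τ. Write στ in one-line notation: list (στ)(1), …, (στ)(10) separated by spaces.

For each element, apply σ then τ: 1 → 10 → 2; 2 → 5 → 10; 3 → 4 → 8; 4 → 8 → 5; 5 → 7 → 7; 6 → 3 → 9; 7 → 9 → 3; 8 → 2 → 4; 9 → 1 → 6; 10 → 6 → 1.
Collecting the images, στ = [2 10 8 5 7 9 3 4 6 1].

2 10 8 5 7 9 3 4 6 1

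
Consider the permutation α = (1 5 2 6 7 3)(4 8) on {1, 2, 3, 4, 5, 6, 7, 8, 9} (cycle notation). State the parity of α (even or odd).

The cycle lengths are 6, 2, 1.
A cycle is odd iff its length is even; α has 2 even-length cycles, so sgn(α) = (−1)^2 and α is even.

even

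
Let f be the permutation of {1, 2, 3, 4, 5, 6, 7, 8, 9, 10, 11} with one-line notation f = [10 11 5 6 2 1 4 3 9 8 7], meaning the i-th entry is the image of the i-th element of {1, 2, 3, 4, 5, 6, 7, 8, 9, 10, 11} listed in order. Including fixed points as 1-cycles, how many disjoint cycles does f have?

The cycle decomposition is (1 10 8 3 5 2 11 7 4 6)(9), which has 2 cycles (counting 1-cycles).

2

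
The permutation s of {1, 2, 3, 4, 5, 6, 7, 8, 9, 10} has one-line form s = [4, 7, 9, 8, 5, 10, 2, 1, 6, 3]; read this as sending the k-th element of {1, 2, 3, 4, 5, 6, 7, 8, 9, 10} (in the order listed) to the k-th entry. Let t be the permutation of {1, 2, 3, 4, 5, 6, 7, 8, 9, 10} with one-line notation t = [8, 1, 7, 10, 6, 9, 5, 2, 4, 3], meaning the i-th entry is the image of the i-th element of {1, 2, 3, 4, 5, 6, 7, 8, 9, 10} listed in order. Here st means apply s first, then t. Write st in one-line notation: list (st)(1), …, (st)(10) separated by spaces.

(st)(x) = t(s(x)). Computing each image: t(s(1)) = t(4) = 10, t(s(2)) = t(7) = 5, t(s(3)) = t(9) = 4, t(s(4)) = t(8) = 2, t(s(5)) = t(5) = 6, t(s(6)) = t(10) = 3, t(s(7)) = t(2) = 1, t(s(8)) = t(1) = 8, t(s(9)) = t(6) = 9, t(s(10)) = t(3) = 7.
Hence st = [10 5 4 2 6 3 1 8 9 7].

10 5 4 2 6 3 1 8 9 7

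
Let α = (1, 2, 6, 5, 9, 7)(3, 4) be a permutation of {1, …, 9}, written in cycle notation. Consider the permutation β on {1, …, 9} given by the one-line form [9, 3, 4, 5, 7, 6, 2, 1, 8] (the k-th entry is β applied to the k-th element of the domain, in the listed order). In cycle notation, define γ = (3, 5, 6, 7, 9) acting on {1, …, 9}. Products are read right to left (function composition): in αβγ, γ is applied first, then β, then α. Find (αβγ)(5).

(αβγ)(5) = α(β(γ(5))). γ(5) = 6, then β(6) = 6, then α(6) = 5, so the result is 5.

5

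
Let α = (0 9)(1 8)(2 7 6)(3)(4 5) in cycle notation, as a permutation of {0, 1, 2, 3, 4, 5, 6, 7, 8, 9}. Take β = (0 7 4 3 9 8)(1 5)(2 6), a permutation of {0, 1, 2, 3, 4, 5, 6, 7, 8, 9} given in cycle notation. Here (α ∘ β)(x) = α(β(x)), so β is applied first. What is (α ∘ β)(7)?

First apply β: β(7) = 4, then α(4) = 5. Thus (α ∘ β)(7) = 5.

5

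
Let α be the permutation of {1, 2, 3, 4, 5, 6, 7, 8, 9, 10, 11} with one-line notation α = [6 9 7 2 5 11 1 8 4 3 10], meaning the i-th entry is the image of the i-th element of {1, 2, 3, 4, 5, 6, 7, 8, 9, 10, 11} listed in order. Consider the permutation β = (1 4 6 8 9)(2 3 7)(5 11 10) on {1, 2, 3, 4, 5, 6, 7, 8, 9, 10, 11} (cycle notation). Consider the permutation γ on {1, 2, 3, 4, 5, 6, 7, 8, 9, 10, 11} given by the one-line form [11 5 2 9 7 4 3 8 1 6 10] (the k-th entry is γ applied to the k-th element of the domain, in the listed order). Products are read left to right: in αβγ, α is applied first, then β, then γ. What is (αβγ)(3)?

Chase 3: α(3) = 7; β(7) = 2; γ(2) = 5. Hence (αβγ)(3) = 5.

5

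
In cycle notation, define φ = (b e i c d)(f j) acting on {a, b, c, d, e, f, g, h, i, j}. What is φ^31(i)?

i lies in the 5-cycle (b e i c d).
Since the cycle has length 5, φ^31 acts on it the same as φ^1 (31 mod 5 = 1).
Stepping 1 place around the cycle: i → c.

c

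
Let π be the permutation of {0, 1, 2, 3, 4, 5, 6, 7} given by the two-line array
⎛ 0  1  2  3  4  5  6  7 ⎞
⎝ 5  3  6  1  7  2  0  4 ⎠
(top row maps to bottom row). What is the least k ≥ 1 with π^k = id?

4

Decomposing into disjoint cycles gives cycle lengths 4, 2, 2.
The order is lcm(4, 2, 2) = 4.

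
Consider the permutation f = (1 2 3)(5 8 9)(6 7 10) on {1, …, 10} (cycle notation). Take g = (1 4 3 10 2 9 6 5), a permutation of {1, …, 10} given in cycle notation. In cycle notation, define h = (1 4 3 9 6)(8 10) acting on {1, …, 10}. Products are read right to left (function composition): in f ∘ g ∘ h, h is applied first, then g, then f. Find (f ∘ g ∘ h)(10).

Chase 10: h(10) = 8; g(8) = 8; f(8) = 9. Hence (f ∘ g ∘ h)(10) = 9.

9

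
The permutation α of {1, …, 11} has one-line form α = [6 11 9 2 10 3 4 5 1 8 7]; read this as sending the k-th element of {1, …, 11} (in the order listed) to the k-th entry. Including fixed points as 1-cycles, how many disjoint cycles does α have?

3

The cycle decomposition is (1 6 3 9)(2 11 7 4)(5 10 8), which has 3 cycles (counting 1-cycles).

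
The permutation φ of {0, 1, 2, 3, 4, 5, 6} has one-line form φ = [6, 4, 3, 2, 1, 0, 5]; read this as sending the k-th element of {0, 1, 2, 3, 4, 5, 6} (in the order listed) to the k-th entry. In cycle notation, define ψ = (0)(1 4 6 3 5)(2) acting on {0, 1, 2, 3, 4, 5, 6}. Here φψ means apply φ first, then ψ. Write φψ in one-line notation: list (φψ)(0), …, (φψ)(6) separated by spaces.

For each element, apply φ then ψ: 0 → 6 → 3; 1 → 4 → 6; 2 → 3 → 5; 3 → 2 → 2; 4 → 1 → 4; 5 → 0 → 0; 6 → 5 → 1.
Collecting the images, φψ = [3 6 5 2 4 0 1].

3 6 5 2 4 0 1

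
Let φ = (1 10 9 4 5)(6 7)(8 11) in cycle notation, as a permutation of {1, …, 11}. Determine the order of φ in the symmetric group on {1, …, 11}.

10

The disjoint cycles have lengths 5, 2, 2, 1, 1.
Since disjoint cycles commute, ord(φ) = lcm(5, 2, 2) = 10.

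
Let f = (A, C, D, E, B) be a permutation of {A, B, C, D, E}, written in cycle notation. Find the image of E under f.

E appears in (A, C, D, E, B); the next entry (wrapping around) is B.

B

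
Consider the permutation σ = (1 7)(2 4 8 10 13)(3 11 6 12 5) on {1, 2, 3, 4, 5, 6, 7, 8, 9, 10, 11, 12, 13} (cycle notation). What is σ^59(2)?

13

2 lies in the 5-cycle (2 4 8 10 13).
On a 5-cycle, σ^5 is the identity, so σ^59 = σ^4 there (59 ≡ 4 mod 5).
Stepping 4 places around the cycle: 2 → 4 → 8 → 10 → 13.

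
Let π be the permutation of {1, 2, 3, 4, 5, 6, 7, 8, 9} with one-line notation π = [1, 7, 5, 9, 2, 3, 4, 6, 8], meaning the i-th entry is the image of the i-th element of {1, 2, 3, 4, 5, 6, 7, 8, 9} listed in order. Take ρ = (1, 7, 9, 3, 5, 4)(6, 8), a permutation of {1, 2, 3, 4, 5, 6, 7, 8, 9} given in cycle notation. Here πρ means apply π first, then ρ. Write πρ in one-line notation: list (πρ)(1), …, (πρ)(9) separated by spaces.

7 9 4 3 2 5 1 8 6

For each element, apply π then ρ: 1 → 1 → 7; 2 → 7 → 9; 3 → 5 → 4; 4 → 9 → 3; 5 → 2 → 2; 6 → 3 → 5; 7 → 4 → 1; 8 → 6 → 8; 9 → 8 → 6.
So πρ in one-line form is 7 9 4 3 2 5 1 8 6.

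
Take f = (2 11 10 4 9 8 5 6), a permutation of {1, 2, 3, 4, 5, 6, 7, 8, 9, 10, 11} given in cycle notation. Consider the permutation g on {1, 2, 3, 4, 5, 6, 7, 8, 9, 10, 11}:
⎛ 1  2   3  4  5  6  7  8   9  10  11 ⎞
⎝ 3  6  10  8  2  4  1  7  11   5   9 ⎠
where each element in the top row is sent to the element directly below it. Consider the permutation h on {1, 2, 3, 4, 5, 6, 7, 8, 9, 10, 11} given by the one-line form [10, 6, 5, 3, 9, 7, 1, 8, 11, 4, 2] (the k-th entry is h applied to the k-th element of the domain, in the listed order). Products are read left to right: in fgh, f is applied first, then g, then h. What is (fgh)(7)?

Apply the permutations in order: f(7) = 7, then g(7) = 1, then h(1) = 10. So (fgh)(7) = 10.

10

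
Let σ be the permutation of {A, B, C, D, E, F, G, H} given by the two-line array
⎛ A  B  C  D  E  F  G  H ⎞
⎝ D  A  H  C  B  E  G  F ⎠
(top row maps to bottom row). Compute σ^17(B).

C

Tracing B → A → … returns to B after 7 steps, so B lies in a 7-cycle (A D C H F E B).
On a 7-cycle, σ^7 is the identity, so σ^17 = σ^3 there (17 ≡ 3 mod 7).
Stepping 3 places around the cycle: B → A → D → C.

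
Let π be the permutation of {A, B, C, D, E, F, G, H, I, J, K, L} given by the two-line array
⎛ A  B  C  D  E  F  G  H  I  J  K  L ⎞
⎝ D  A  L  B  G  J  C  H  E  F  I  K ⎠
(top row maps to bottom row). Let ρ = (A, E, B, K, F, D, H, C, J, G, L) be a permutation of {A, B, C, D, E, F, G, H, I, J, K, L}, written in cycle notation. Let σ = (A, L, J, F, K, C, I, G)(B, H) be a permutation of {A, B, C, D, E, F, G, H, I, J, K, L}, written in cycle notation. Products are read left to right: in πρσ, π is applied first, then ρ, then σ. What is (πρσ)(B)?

Apply the permutations in order: π(B) = A, then ρ(A) = E, then σ(E) = E. So (πρσ)(B) = E.

E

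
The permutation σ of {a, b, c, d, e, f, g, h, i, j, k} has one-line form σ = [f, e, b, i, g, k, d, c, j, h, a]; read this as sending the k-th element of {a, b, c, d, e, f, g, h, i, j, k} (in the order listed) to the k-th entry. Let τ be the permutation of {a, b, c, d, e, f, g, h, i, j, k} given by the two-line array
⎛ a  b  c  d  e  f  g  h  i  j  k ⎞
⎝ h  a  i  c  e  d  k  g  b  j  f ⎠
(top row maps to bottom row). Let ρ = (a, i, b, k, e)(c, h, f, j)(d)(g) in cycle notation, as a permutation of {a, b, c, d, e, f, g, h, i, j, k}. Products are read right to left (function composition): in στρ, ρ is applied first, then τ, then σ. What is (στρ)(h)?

Apply the permutations in order: ρ(h) = f, then τ(f) = d, then σ(d) = i. So (στρ)(h) = i.

i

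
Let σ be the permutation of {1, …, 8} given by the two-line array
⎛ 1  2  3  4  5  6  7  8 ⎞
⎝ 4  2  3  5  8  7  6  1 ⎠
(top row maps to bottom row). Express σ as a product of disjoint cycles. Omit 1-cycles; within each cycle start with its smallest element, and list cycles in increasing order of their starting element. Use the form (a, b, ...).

Iterating σ from 1 gives 1 → 4 → 5 → 8 → 1; that is the 4-cycle (1, 4, 5, 8).
Repeating from the next unused element and collecting all non-trivial cycles gives (1, 4, 5, 8)(6, 7).

(1, 4, 5, 8)(6, 7)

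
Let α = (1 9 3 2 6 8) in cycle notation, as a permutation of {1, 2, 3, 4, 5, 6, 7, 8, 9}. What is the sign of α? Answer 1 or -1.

The cycle lengths are 6, 1, 1, 1.
A cycle of length ℓ contributes ℓ−1 transpositions, so α is a product of 5 transpositions — odd.

-1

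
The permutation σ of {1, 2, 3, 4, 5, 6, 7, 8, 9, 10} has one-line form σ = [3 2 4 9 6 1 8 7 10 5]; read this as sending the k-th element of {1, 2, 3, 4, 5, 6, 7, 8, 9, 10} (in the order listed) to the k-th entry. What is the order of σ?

14

Writing σ as disjoint cycles, the cycle lengths are 7, 2, 1.
The order of σ is the least common multiple of its cycle lengths: lcm(7, 2) = 14.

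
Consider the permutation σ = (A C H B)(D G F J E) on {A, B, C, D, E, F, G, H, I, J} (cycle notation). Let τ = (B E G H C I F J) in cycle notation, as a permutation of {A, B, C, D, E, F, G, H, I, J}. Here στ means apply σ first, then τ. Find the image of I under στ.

First apply σ: σ(I) = I, then τ(I) = F. Thus (στ)(I) = F.

F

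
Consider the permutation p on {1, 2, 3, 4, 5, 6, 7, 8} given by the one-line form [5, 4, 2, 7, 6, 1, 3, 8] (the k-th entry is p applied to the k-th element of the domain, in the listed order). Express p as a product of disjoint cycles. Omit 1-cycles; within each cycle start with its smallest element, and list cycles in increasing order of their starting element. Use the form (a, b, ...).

Start at 1 and follow images: 1 → 5 → 6 → 1, giving the cycle (1, 5, 6).
Repeating from the next unused element and collecting all non-trivial cycles gives (1, 5, 6)(2, 4, 7, 3).

(1, 5, 6)(2, 4, 7, 3)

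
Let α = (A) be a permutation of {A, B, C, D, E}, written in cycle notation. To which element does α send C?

C does not appear in any cycle of α, so it is a fixed point: α(C) = C.

C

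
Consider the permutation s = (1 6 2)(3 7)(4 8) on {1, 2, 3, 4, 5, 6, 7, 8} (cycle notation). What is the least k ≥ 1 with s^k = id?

6

The cycle type of s is (3, 2, 2, 1).
The order of s is the least common multiple of its cycle lengths: lcm(3, 2, 2) = 6.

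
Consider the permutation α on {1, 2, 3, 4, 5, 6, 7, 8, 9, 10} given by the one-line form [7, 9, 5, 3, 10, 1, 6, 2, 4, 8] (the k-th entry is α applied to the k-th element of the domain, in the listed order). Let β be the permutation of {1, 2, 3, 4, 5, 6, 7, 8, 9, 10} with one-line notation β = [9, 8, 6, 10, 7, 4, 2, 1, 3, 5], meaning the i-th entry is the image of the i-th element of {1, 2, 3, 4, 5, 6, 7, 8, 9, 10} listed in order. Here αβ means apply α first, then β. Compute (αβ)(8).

8

α(8) = 2, then β(2) = 8; composing gives (αβ)(8) = 8.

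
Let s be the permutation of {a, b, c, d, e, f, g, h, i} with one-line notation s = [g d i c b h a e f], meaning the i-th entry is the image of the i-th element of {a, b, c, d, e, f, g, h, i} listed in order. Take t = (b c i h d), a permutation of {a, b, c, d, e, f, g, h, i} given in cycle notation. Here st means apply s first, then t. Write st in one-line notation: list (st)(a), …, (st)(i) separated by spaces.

g b h i c d a e f

Chase each element through s then t: a → g → g; b → d → b; c → i → h; d → c → i; e → b → c; f → h → d; g → a → a; h → e → e; i → f → f.
So st in one-line form is g b h i c d a e f.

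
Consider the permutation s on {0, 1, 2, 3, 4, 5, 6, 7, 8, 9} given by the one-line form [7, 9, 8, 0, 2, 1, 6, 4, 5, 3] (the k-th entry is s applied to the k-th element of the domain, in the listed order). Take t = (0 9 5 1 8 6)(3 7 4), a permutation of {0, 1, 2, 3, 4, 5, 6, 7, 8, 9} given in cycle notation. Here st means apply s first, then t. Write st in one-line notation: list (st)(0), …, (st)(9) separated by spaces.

4 5 6 9 2 8 0 3 1 7

For each element, apply s then t: 0 → 7 → 4; 1 → 9 → 5; 2 → 8 → 6; 3 → 0 → 9; 4 → 2 → 2; 5 → 1 → 8; 6 → 6 → 0; 7 → 4 → 3; 8 → 5 → 1; 9 → 3 → 7.
Collecting the images, st = [4 5 6 9 2 8 0 3 1 7].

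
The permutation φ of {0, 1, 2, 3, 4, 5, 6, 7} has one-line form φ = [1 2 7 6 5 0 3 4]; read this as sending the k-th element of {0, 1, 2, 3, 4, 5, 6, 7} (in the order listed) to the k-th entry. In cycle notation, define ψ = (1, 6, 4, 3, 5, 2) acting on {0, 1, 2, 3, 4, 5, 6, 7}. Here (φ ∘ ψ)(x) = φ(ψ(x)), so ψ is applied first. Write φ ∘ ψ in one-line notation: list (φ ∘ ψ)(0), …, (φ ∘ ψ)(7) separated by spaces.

1 3 2 0 6 7 5 4

(φ ∘ ψ)(x) = φ(ψ(x)). Computing each image: φ(ψ(0)) = φ(0) = 1, φ(ψ(1)) = φ(6) = 3, φ(ψ(2)) = φ(1) = 2, φ(ψ(3)) = φ(5) = 0, φ(ψ(4)) = φ(3) = 6, φ(ψ(5)) = φ(2) = 7, φ(ψ(6)) = φ(4) = 5, φ(ψ(7)) = φ(7) = 4.
Hence φ ∘ ψ = [1 3 2 0 6 7 5 4].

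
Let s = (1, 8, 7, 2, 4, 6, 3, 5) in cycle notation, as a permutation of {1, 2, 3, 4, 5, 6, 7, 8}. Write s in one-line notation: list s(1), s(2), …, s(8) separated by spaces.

Image by image: 1→8, 2→4, 3→5, 4→6, 5→1, 6→3, 7→2, 8→7.
Listing these in domain order gives 8 4 5 6 1 3 2 7.

8 4 5 6 1 3 2 7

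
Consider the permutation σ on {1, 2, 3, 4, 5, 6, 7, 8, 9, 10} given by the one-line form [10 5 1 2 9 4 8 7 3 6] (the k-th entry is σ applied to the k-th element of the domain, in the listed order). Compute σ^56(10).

Tracing 10 → 6 → … returns to 10 after 8 steps, so 10 lies in an 8-cycle (1 10 6 4 2 5 9 3).
Since the cycle has length 8, σ^56 acts on it the same as σ^0 (56 mod 8 = 0).
So σ^56(10) = 10.

10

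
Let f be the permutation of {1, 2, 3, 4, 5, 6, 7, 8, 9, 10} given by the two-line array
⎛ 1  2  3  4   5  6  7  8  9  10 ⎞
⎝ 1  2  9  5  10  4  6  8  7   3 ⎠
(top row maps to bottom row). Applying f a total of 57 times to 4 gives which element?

Tracing 4 → 5 → … returns to 4 after 7 steps, so 4 lies in a 7-cycle (3, 9, 7, 6, 4, 5, 10).
On a 7-cycle, f^7 is the identity, so f^57 = f^1 there (57 ≡ 1 mod 7).
Stepping 1 place around the cycle: 4 → 5.

5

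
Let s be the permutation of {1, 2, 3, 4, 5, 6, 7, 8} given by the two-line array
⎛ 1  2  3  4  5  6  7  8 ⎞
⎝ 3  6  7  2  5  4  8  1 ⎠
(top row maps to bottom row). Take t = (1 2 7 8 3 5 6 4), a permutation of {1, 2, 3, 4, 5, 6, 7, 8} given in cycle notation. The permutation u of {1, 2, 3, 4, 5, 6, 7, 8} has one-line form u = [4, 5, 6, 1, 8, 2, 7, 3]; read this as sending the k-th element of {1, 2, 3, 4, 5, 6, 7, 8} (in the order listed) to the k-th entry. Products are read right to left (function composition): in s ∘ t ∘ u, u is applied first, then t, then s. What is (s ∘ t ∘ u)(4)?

6

(s ∘ t ∘ u)(4) = s(t(u(4))). u(4) = 1, then t(1) = 2, then s(2) = 6, so the result is 6.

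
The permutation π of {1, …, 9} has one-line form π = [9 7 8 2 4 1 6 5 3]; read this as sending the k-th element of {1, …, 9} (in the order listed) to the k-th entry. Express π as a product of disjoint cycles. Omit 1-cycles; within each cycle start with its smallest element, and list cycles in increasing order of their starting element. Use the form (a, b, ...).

(1, 9, 3, 8, 5, 4, 2, 7, 6)

Start at 1 and follow images: 1 → 9 → 3 → 8 → 5 → 4 → 2 → 7 → 6 → 1, giving the cycle (1, 9, 3, 8, 5, 4, 2, 7, 6).
Repeating from the next unused element and collecting all non-trivial cycles gives (1, 9, 3, 8, 5, 4, 2, 7, 6).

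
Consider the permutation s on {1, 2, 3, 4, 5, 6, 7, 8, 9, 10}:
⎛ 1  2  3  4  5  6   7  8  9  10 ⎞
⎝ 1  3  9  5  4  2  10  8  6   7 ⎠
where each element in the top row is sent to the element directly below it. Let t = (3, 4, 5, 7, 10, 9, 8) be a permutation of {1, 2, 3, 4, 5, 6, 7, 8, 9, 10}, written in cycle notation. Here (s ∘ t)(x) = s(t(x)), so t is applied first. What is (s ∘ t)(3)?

t(3) = 4, then s(4) = 5; composing gives (s ∘ t)(3) = 5.

5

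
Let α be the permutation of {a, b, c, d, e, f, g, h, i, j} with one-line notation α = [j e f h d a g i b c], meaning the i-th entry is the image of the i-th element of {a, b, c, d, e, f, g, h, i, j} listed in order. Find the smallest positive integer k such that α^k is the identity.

20

Writing α as disjoint cycles, the cycle lengths are 5, 4, 1.
Since disjoint cycles commute, ord(α) = lcm(5, 4) = 20.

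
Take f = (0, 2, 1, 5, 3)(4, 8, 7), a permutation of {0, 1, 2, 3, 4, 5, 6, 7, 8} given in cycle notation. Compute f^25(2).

2 lies in the 5-cycle (0, 2, 1, 5, 3).
On a 5-cycle, f^5 is the identity, so f^25 = f^0 there (25 ≡ 0 mod 5).
So f^25(2) = 2.

2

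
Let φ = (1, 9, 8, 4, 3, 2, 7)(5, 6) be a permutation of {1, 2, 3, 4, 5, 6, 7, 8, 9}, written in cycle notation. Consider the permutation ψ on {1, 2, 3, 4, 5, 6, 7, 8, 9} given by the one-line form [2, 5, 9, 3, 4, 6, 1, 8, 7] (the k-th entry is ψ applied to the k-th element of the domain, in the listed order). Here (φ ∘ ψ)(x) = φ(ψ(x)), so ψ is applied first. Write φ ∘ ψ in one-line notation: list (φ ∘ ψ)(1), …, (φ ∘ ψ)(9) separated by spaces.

(φ ∘ ψ)(x) = φ(ψ(x)). Computing each image: φ(ψ(1)) = φ(2) = 7, φ(ψ(2)) = φ(5) = 6, φ(ψ(3)) = φ(9) = 8, φ(ψ(4)) = φ(3) = 2, φ(ψ(5)) = φ(4) = 3, φ(ψ(6)) = φ(6) = 5, φ(ψ(7)) = φ(1) = 9, φ(ψ(8)) = φ(8) = 4, φ(ψ(9)) = φ(7) = 1.
Hence φ ∘ ψ = [7 6 8 2 3 5 9 4 1].

7 6 8 2 3 5 9 4 1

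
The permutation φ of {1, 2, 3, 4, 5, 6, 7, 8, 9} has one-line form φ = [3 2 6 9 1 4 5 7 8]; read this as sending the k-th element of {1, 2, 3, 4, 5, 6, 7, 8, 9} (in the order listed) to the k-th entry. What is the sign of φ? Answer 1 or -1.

-1

In disjoint-cycle form the cycle lengths are 8, 1.
A cycle is odd iff its length is even; φ has 1 even-length cycle, so sgn(φ) = (−1)^1 and φ is odd.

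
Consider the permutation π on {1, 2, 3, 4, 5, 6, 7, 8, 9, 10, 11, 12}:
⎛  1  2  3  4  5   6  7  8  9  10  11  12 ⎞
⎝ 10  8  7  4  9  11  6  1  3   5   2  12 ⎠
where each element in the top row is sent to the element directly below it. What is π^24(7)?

Tracing 7 → 6 → … returns to 7 after 10 steps, so 7 lies in a 10-cycle (1 10 5 9 3 7 6 11 2 8).
Since the cycle has length 10, π^24 acts on it the same as π^4 (24 mod 10 = 4).
Stepping 4 places around the cycle: 7 → 6 → 11 → 2 → 8.

8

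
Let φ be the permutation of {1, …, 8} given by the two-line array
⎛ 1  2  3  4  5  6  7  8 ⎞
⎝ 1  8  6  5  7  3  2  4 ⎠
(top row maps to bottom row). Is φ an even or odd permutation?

In disjoint-cycle form the cycle lengths are 5, 2, 1.
A cycle is odd iff its length is even; φ has 1 even-length cycle, so sgn(φ) = (−1)^1 and φ is odd.

odd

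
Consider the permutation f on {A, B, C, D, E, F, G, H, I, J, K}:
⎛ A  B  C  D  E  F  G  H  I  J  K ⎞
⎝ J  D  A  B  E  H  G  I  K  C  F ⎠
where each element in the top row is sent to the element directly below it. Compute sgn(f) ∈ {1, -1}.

1

In disjoint-cycle form the cycle lengths are 4, 3, 2, 1, 1.
A cycle is odd iff its length is even; f has 2 even-length cycles, so sgn(f) = (−1)^2 and f is even.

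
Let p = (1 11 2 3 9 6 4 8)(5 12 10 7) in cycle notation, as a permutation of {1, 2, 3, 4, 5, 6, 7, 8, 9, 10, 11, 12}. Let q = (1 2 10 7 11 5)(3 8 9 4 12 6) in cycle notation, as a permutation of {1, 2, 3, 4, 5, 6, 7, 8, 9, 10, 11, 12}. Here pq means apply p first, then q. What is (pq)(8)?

(pq)(8) = q(p(8)). p(8) = 1, then q(1) = 2. So (pq)(8) = 2.

2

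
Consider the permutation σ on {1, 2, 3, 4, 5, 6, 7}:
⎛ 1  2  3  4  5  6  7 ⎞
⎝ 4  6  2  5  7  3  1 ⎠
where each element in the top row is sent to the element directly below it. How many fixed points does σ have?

No element satisfies σ(x) = x, so there are 0 fixed points.

0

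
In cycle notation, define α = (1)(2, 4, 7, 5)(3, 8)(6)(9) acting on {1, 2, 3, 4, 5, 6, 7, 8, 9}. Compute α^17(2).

2 lies in the 4-cycle (2, 4, 7, 5).
Powers repeat with period 4 on this cycle, and 17 mod 4 = 1, so α^17(2) = α^1(2).
Advancing 1 step from 2: 2 → 4.

4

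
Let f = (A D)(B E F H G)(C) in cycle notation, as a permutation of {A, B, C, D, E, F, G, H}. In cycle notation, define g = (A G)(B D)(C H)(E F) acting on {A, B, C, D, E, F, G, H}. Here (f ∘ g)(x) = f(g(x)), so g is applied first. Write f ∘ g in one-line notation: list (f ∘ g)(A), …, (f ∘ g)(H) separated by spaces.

B A G E H F D C

(f ∘ g)(x) = f(g(x)). Computing each image: f(g(A)) = f(G) = B, f(g(B)) = f(D) = A, f(g(C)) = f(H) = G, f(g(D)) = f(B) = E, f(g(E)) = f(F) = H, f(g(F)) = f(E) = F, f(g(G)) = f(A) = D, f(g(H)) = f(C) = C.
Hence f ∘ g = [B A G E H F D C].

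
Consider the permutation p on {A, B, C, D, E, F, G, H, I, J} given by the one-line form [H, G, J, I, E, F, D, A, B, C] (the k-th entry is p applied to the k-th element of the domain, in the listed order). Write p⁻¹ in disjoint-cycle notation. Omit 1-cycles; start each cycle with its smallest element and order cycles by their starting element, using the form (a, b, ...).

First write p in disjoint cycles: (A, H)(B, G, D, I)(C, J).
The inverse reverses every cycle; in canonical form, p⁻¹ = (A, H)(B, I, D, G)(C, J).

(A, H)(B, I, D, G)(C, J)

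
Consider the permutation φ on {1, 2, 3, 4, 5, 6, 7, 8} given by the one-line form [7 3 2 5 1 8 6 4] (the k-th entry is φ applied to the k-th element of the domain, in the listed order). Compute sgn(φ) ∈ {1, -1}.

In disjoint-cycle form the cycle lengths are 6, 2.
A cycle is odd iff its length is even; φ has 2 even-length cycles, so sgn(φ) = (−1)^2 and φ is even.

1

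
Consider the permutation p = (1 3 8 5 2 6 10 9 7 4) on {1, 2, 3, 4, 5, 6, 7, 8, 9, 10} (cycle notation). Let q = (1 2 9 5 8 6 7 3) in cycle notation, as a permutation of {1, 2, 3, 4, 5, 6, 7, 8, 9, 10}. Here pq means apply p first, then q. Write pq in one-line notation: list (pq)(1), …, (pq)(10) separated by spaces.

(pq)(x) = q(p(x)). Computing each image: q(p(1)) = q(3) = 1, q(p(2)) = q(6) = 7, q(p(3)) = q(8) = 6, q(p(4)) = q(1) = 2, q(p(5)) = q(2) = 9, q(p(6)) = q(10) = 10, q(p(7)) = q(4) = 4, q(p(8)) = q(5) = 8, q(p(9)) = q(7) = 3, q(p(10)) = q(9) = 5.
Hence pq = [1 7 6 2 9 10 4 8 3 5].

1 7 6 2 9 10 4 8 3 5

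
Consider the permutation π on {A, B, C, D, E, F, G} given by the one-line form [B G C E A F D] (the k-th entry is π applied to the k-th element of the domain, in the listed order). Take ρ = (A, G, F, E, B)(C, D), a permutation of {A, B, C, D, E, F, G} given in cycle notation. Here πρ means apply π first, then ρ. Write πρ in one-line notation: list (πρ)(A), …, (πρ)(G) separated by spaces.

(πρ)(x) = ρ(π(x)). Computing each image: ρ(π(A)) = ρ(B) = A, ρ(π(B)) = ρ(G) = F, ρ(π(C)) = ρ(C) = D, ρ(π(D)) = ρ(E) = B, ρ(π(E)) = ρ(A) = G, ρ(π(F)) = ρ(F) = E, ρ(π(G)) = ρ(D) = C.
Hence πρ = [A F D B G E C].

A F D B G E C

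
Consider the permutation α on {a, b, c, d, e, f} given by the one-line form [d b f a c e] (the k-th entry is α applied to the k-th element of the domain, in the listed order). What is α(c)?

c is element number 3 of the domain, and entry number 3 of the one-line form is f, so α(c) = f.

f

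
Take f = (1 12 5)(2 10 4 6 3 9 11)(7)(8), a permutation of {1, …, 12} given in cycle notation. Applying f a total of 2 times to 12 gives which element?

1

12 lies in the 3-cycle (1 12 5).
Stepping 2 places around the cycle: 12 → 5 → 1.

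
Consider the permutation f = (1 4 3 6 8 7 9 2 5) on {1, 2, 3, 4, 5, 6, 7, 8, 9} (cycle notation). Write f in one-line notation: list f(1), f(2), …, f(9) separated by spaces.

Each element maps to the next entry in its cycle (wrapping to the front): 1→4, 2→5, 3→6, 4→3, 5→1, 6→8, 7→9, 8→7, 9→2.
Listing these in domain order gives 4 5 6 3 1 8 9 7 2.

4 5 6 3 1 8 9 7 2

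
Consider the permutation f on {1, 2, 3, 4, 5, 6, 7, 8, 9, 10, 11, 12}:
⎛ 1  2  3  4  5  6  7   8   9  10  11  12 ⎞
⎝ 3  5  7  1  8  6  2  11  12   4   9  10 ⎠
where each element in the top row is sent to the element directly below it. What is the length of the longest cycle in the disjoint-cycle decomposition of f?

Decomposing into disjoint cycles gives (1, 3, 7, 2, 5, 8, 11, 9, 12, 10, 4); the longest has length 11.

11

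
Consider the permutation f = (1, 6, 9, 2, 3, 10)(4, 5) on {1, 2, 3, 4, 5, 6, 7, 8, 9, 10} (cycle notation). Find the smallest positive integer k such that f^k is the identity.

6

The cycle type of f is (6, 2, 1, 1).
Since disjoint cycles commute, ord(f) = lcm(6, 2) = 6.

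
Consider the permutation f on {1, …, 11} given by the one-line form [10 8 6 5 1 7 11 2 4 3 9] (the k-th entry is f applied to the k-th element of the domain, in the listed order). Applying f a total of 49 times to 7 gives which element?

5

Tracing 7 → 11 → … returns to 7 after 9 steps, so 7 lies in a 9-cycle (1, 10, 3, 6, 7, 11, 9, 4, 5).
Powers repeat with period 9 on this cycle, and 49 mod 9 = 4, so f^49(7) = f^4(7).
Stepping 4 places around the cycle: 7 → 11 → 9 → 4 → 5.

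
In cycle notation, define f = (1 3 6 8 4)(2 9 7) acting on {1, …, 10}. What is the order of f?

15

The cycle type of f is (5, 3, 1, 1).
The order of f is the least common multiple of its cycle lengths: lcm(5, 3) = 15.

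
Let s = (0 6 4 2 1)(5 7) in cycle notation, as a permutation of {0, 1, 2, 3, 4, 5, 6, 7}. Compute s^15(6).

6 lies in the 5-cycle (0 6 4 2 1).
On a 5-cycle, s^5 is the identity, so s^15 = s^0 there (15 ≡ 0 mod 5).
So s^15(6) = 6.

6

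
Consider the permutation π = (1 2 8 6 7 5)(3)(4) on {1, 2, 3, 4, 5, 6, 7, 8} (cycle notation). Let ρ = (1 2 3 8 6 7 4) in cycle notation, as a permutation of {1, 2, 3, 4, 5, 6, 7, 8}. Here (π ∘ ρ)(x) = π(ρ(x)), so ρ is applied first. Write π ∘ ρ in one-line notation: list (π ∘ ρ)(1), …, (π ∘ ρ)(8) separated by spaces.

(π ∘ ρ)(x) = π(ρ(x)). Computing each image: π(ρ(1)) = π(2) = 8, π(ρ(2)) = π(3) = 3, π(ρ(3)) = π(8) = 6, π(ρ(4)) = π(1) = 2, π(ρ(5)) = π(5) = 1, π(ρ(6)) = π(7) = 5, π(ρ(7)) = π(4) = 4, π(ρ(8)) = π(6) = 7.
Hence π ∘ ρ = [8 3 6 2 1 5 4 7].

8 3 6 2 1 5 4 7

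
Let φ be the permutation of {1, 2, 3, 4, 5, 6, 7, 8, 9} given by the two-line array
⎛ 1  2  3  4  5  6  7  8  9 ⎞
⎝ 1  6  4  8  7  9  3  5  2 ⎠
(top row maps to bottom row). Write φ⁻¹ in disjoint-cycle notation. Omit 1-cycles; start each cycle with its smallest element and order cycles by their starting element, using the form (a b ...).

First write φ in disjoint cycles: (2 6 9)(3 4 8 5 7).
Reversing each cycle (and rotating so the smallest element leads) gives φ⁻¹ = (2 9 6)(3 7 5 8 4).

(2 9 6)(3 7 5 8 4)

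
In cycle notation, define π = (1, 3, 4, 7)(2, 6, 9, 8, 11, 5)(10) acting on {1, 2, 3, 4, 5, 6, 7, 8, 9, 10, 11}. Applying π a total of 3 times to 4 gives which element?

4 lies in the 4-cycle (1, 3, 4, 7).
Stepping 3 places around the cycle: 4 → 7 → 1 → 3.

3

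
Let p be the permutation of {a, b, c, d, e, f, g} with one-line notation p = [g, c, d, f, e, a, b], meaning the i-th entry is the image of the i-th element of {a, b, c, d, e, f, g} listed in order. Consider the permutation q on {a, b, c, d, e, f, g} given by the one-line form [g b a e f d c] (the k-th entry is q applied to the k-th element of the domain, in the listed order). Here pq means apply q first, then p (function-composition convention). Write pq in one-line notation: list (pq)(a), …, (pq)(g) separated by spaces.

For each element, apply q then p: a → g → b; b → b → c; c → a → g; d → e → e; e → f → a; f → d → f; g → c → d.
So pq in one-line form is b c g e a f d.

b c g e a f d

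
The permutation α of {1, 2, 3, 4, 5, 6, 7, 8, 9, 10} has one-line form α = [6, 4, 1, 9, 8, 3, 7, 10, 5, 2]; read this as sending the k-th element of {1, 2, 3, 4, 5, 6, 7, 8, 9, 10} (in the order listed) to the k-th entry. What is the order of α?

6

Writing α as disjoint cycles, the cycle lengths are 6, 3, 1.
The order is lcm(6, 3) = 6.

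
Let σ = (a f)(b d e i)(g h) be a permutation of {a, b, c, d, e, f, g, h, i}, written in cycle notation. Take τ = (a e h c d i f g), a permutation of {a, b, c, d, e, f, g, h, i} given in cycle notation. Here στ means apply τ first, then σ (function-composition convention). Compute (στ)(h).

c

τ(h) = c, then σ(c) = c; composing gives (στ)(h) = c.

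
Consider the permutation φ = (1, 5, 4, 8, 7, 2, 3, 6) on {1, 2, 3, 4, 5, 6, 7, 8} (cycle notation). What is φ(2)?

3

2 appears in (1, 5, 4, 8, 7, 2, 3, 6); the next entry (wrapping around) is 3.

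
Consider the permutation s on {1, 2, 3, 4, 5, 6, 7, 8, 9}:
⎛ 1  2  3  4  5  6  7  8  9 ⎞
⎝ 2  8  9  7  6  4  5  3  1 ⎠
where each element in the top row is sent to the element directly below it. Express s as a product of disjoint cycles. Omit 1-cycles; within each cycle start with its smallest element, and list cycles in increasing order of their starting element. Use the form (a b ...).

(1 2 8 3 9)(4 7 5 6)

Iterating s from 1 gives 1 → 2 → 8 → 3 → 9 → 1; that is the 5-cycle (1 2 8 3 9).
Continuing from each remaining unvisited element yields (1 2 8 3 9)(4 7 5 6).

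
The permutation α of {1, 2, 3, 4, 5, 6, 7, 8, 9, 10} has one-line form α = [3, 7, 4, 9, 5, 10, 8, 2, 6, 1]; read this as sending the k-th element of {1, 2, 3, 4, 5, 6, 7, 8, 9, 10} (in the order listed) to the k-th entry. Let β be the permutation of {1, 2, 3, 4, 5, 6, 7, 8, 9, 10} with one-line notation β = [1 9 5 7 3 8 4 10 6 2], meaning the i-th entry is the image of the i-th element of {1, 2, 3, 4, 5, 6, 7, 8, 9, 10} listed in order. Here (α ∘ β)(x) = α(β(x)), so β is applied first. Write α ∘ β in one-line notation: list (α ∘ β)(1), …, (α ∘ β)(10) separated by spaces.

For each element, apply β then α: 1 → 1 → 3; 2 → 9 → 6; 3 → 5 → 5; 4 → 7 → 8; 5 → 3 → 4; 6 → 8 → 2; 7 → 4 → 9; 8 → 10 → 1; 9 → 6 → 10; 10 → 2 → 7.
Collecting the images, α ∘ β = [3 6 5 8 4 2 9 1 10 7].

3 6 5 8 4 2 9 1 10 7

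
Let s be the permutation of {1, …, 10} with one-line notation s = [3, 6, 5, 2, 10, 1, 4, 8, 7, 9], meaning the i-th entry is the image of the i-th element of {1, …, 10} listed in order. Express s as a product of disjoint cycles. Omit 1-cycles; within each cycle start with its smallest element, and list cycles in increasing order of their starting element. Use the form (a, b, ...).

Iterating s from 1 gives 1 → 3 → 5 → 10 → 9 → 7 → 4 → 2 → 6 → 1; that is the 9-cycle (1, 3, 5, 10, 9, 7, 4, 2, 6).
Repeating from the next unused element and collecting all non-trivial cycles gives (1, 3, 5, 10, 9, 7, 4, 2, 6).

(1, 3, 5, 10, 9, 7, 4, 2, 6)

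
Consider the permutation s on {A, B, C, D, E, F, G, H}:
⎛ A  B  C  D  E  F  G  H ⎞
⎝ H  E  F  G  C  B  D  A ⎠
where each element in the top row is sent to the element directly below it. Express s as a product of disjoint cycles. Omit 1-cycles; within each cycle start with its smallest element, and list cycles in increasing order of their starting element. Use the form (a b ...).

(A H)(B E C F)(D G)

Iterating s from A gives A → H → A; that is the 2-cycle (A H).
Continuing from each remaining unvisited element yields (A H)(B E C F)(D G).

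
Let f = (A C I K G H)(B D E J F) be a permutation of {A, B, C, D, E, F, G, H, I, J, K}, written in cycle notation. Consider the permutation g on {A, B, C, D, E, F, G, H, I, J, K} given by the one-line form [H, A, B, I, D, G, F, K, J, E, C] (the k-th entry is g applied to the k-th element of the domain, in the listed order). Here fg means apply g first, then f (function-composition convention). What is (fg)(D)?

K

g(D) = I, then f(I) = K; composing gives (fg)(D) = K.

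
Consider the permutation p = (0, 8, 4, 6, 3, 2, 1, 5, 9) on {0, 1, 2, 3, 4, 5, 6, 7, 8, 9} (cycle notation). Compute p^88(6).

8

6 lies in the 9-cycle (0, 8, 4, 6, 3, 2, 1, 5, 9).
Since the cycle has length 9, p^88 acts on it the same as p^7 (88 mod 9 = 7).
Stepping 7 places around the cycle: 6 → 3 → 2 → 1 → 5 → 9 → 0 → 8.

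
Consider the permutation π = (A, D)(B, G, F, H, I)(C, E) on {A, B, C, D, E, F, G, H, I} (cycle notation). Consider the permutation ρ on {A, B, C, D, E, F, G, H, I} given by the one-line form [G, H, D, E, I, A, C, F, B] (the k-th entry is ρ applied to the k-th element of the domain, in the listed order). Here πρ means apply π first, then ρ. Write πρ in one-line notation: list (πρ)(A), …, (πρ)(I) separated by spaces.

E C I G D F A B H

Chase each element through π then ρ: A → D → E; B → G → C; C → E → I; D → A → G; E → C → D; F → H → F; G → F → A; H → I → B; I → B → H.
Collecting the images, πρ = [E C I G D F A B H].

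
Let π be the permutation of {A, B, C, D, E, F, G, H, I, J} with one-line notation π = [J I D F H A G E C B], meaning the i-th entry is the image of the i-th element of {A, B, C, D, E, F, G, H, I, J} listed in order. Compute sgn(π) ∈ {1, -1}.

-1

In disjoint-cycle form the cycle lengths are 7, 2, 1.
A cycle of length ℓ contributes ℓ−1 transpositions, so π is a product of 6 + 1 = 7 transpositions — odd.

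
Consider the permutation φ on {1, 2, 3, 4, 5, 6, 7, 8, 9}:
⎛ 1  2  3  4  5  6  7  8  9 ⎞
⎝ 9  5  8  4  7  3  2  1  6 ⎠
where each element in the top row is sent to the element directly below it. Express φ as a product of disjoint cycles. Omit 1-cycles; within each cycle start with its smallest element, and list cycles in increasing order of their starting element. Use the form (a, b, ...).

From 1: 1 → 9 → 6 → 3 → 8 → 1, closing the cycle (1, 9, 6, 3, 8).
Continuing from each remaining unvisited element yields (1, 9, 6, 3, 8)(2, 5, 7).

(1, 9, 6, 3, 8)(2, 5, 7)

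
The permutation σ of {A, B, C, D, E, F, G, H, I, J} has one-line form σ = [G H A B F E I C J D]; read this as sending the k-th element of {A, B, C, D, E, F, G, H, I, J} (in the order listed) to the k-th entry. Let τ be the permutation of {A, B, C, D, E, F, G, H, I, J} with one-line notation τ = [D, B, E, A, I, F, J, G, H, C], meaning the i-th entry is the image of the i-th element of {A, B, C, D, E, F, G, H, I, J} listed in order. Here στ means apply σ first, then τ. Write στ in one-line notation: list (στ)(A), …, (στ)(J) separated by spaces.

(στ)(x) = τ(σ(x)). Computing each image: τ(σ(A)) = τ(G) = J, τ(σ(B)) = τ(H) = G, τ(σ(C)) = τ(A) = D, τ(σ(D)) = τ(B) = B, τ(σ(E)) = τ(F) = F, τ(σ(F)) = τ(E) = I, τ(σ(G)) = τ(I) = H, τ(σ(H)) = τ(C) = E, τ(σ(I)) = τ(J) = C, τ(σ(J)) = τ(D) = A.
Hence στ = [J G D B F I H E C A].

J G D B F I H E C A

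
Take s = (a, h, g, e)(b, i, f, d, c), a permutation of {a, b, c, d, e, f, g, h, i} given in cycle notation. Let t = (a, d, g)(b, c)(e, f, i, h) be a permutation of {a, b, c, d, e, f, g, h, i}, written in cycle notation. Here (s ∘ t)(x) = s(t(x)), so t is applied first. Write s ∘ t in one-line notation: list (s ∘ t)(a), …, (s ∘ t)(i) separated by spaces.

c b i e d f h a g

For each element, apply t then s: a → d → c; b → c → b; c → b → i; d → g → e; e → f → d; f → i → f; g → a → h; h → e → a; i → h → g.
Collecting the images, s ∘ t = [c b i e d f h a g].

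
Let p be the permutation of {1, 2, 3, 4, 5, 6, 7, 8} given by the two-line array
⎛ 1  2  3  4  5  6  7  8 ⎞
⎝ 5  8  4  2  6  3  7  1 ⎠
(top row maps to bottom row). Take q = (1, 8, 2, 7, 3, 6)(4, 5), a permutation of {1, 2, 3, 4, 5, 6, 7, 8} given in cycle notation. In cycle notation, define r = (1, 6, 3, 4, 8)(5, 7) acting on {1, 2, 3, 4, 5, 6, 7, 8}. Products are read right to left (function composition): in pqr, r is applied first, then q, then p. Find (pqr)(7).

2

Apply the permutations in order: r(7) = 5, then q(5) = 4, then p(4) = 2. So (pqr)(7) = 2.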